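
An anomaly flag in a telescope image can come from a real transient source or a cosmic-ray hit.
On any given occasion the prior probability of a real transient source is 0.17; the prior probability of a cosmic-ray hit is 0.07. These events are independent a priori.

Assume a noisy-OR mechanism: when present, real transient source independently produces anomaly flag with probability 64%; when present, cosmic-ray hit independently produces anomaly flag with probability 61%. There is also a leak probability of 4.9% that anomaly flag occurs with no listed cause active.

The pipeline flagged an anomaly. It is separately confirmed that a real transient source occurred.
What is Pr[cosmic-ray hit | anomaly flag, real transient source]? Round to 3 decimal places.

Pr[cosmic-ray hit | anomaly flag, real transient source] ≈ 0.090

Under noisy-OR, P(anomaly flag | causes) = 1 − (1−0.049)·∏(1−qᵢ) over the active causes.
Sum P(anomaly flag|·) weighted by the priors over both values of cosmic-ray hit:
  P(anomaly flag | real transient source) = 0.65764×0.93 + 0.86648×0.07
        = 0.611605 + 0.060654 = 0.672259
The terms with cosmic-ray hit present sum to 0.060654, so
  P(cosmic-ray hit | anomaly flag, real transient source) = 0.060654 / 0.672259 ≈ 0.090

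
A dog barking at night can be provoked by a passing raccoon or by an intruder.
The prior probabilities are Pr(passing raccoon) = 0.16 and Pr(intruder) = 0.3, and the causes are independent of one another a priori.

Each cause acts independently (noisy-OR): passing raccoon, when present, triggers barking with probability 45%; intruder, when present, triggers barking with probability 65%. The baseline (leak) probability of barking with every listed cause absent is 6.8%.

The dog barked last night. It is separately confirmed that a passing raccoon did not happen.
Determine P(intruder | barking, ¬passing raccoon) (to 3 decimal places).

P(intruder | barking, ¬passing raccoon) ≈ 0.809

Under noisy-OR, P(barking | causes) = 1 − (1−0.068)·∏(1−qᵢ) over the active causes.
P(barking | ¬passing raccoon) = 0.068·0.7 + 0.6738·0.3 = 0.047600 + 0.202140 = 0.249740
Of this, 0.202140 comes from 0.6738·0.3 (the intruder=true cases).
P(intruder | barking, ¬passing raccoon) = 0.202140 / 0.249740 ≈ 0.809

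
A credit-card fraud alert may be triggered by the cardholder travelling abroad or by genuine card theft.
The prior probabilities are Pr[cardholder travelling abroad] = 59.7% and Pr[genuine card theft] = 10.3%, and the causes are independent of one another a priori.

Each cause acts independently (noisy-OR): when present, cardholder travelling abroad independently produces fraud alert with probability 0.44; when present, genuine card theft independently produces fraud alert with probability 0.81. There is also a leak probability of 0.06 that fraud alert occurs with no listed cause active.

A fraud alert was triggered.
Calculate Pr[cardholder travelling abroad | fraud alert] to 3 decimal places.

Under noisy-OR, P(fraud alert | causes) = 1 − (1−0.06)·∏(1−qᵢ) over the active causes.
P(fraud alert) = 0.06·0.403·0.897 + 0.8214·0.403·0.103 + 0.4736·0.597·0.897 + 0.899984·0.597·0.103 = 0.021689 + 0.034095 + 0.253617 + 0.055341 = 0.364742
The cardholder travelling abroad-present share is 0.253617 + 0.055341 = 0.308958.
Hence the posterior is 0.308958/0.364742 ≈ 0.847.

Pr[cardholder travelling abroad | fraud alert] ≈ 0.847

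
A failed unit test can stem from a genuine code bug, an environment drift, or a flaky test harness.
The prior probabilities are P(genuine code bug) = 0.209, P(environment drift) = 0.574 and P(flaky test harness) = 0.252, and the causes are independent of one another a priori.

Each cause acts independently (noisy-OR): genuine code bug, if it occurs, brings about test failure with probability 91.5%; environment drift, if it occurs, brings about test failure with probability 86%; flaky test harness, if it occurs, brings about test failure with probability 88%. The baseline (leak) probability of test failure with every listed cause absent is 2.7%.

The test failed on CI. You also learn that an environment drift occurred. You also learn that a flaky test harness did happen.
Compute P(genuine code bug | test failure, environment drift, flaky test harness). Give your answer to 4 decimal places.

Under noisy-OR, P(test failure | causes) = 1 − (1−0.027)·∏(1−qᵢ) over the active causes.
P(test failure | environment drift, flaky test harness) = 0.983654·0.791 + 0.998611·0.209 = 0.778070 + 0.208710 = 0.986780
Restricting to configurations with genuine code bug present: 0.998611·0.209 = 0.208710.
Hence the posterior is 0.208710/0.986780 ≈ 0.2115.

P(genuine code bug | test failure, environment drift, flaky test harness) ≈ 0.2115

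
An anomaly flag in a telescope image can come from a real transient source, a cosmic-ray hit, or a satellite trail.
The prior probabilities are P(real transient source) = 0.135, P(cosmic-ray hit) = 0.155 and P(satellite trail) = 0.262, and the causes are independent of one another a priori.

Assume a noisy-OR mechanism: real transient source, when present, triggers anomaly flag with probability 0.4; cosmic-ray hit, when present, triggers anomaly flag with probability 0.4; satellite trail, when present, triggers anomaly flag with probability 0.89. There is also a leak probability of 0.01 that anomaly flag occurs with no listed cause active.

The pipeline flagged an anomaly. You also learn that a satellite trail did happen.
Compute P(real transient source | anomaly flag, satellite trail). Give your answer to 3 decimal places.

Under noisy-OR, P(anomaly flag | causes) = 1 − (1−0.01)·∏(1−qᵢ) over the active causes.
P(anomaly flag | satellite trail) = 0.8911·0.865·0.845 + 0.93466·0.865·0.155 + 0.93466·0.135·0.845 + 0.960796·0.135·0.155 = 0.651327 + 0.125315 + 0.106621 + 0.020105 = 0.903368
Of this, 0.126726 comes from 0.106621 + 0.020105 (the real transient source=true cases).
So P(real transient source | anomaly flag, satellite trail) = 0.126726/0.903368 ≈ 0.140.

P(real transient source | anomaly flag, satellite trail) ≈ 0.140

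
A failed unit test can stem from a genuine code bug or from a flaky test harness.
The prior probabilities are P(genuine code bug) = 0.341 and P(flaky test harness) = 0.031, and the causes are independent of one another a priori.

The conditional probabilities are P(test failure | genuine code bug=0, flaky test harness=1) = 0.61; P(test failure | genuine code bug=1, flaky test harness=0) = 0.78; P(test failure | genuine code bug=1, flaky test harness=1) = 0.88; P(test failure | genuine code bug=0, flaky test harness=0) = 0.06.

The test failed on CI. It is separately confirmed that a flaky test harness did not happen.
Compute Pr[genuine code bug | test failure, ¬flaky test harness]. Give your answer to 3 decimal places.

Pr[genuine code bug | test failure, ¬flaky test harness] ≈ 0.871

P(test failure | ¬flaky test harness) = 0.06×0.659 + 0.78×0.341 = 0.039540 + 0.265980 = 0.305520
Restricting to configurations with genuine code bug present: 0.78×0.341 = 0.265980.
Hence the posterior is 0.265980/0.305520 ≈ 0.871.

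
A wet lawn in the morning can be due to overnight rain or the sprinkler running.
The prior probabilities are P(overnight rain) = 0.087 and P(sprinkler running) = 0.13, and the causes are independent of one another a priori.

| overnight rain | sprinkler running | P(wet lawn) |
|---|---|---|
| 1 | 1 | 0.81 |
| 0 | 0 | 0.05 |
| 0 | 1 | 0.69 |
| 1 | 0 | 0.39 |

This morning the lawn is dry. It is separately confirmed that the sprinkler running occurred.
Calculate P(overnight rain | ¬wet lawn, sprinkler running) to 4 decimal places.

P(overnight rain | ¬wet lawn, sprinkler running) ≈ 0.0552

By total probability over both values of overnight rain:
  P(¬wet lawn | sprinkler running) = 0.31×0.913 + 0.19×0.087
        = 0.283030 + 0.016530 = 0.299560
Configurations with overnight rain contribute 0.016530, so
  P(overnight rain | ¬wet lawn, sprinkler running) = 0.016530 / 0.299560 ≈ 0.0552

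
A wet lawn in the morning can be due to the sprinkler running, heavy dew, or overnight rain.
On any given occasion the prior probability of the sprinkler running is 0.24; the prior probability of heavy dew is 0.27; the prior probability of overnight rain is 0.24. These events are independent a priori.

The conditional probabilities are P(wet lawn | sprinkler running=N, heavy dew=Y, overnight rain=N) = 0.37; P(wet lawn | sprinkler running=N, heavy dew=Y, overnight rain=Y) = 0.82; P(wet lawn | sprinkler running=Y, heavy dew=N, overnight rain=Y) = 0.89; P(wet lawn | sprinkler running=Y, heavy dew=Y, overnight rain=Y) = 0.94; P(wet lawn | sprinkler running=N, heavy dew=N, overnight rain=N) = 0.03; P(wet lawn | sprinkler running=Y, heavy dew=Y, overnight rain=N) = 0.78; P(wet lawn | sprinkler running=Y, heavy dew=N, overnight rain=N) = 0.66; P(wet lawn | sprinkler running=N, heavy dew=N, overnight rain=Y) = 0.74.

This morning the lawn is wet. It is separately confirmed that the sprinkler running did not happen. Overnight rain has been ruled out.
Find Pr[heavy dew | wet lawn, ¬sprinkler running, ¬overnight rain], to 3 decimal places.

Pr[heavy dew | wet lawn, ¬sprinkler running, ¬overnight rain] ≈ 0.820

Enumerate both values of heavy dew and weight by the priors:
  P(wet lawn | ¬sprinkler running, ¬overnight rain) = 0.03*0.73 + 0.37*0.27
        = 0.021900 + 0.099900 = 0.121800
The terms with heavy dew present sum to 0.099900, so
  P(heavy dew | wet lawn, ¬sprinkler running, ¬overnight rain) = 0.099900 / 0.121800 ≈ 0.820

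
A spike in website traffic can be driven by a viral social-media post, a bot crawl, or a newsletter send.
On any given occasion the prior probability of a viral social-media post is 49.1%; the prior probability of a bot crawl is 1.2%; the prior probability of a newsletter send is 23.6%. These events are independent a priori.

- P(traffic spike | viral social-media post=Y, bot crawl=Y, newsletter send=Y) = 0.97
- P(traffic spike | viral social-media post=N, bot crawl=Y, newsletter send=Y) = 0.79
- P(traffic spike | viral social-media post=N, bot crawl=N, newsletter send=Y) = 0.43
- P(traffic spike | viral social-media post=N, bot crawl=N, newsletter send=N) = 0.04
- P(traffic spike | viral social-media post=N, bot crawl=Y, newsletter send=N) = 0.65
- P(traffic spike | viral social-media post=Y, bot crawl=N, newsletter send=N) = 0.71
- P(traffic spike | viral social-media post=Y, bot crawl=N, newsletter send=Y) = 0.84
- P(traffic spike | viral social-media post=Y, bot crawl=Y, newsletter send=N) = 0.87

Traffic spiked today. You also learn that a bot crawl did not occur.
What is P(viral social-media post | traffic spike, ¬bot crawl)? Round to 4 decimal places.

P(traffic spike | ¬bot crawl) = 0.04*0.509*0.764 + 0.43*0.509*0.236 + 0.71*0.491*0.764 + 0.84*0.491*0.236 = 0.015555 + 0.051653 + 0.266338 + 0.097336 = 0.430882
Restricting to configurations with viral social-media post present: 0.266338 + 0.097336 = 0.363674.
So P(viral social-media post | traffic spike, ¬bot crawl) = 0.363674/0.430882 ≈ 0.8440.

P(viral social-media post | traffic spike, ¬bot crawl) ≈ 0.8440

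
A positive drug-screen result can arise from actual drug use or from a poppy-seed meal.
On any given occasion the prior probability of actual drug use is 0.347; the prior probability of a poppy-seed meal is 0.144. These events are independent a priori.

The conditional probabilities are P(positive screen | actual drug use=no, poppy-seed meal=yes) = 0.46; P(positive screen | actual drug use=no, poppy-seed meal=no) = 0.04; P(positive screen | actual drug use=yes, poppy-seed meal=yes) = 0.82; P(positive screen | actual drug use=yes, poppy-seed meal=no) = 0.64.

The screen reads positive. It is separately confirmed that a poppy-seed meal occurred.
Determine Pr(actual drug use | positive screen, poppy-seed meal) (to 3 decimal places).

P(positive screen | poppy-seed meal) = 0.46*0.653 + 0.82*0.347 = 0.300380 + 0.284540 = 0.584920
Of this, 0.284540 comes from 0.82*0.347 (the actual drug use=true cases).
P(actual drug use | positive screen, poppy-seed meal) = 0.284540 / 0.584920 ≈ 0.486

Pr(actual drug use | positive screen, poppy-seed meal) ≈ 0.486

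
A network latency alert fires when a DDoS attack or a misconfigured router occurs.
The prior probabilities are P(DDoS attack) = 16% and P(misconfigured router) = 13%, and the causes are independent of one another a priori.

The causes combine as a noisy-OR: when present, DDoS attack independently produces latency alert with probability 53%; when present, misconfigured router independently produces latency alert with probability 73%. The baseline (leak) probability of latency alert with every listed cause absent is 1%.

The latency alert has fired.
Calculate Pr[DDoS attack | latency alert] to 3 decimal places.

Pr[DDoS attack | latency alert] ≈ 0.515

Under noisy-OR, P(latency alert | causes) = 1 − (1−0.01)·∏(1−qᵢ) over the active causes.
By total probability over the 4 (DDoS attack, misconfigured router) configurations:
  P(latency alert) = 0.01×0.84×0.87 + 0.7327×0.84×0.13 + 0.5347×0.16×0.87 + 0.874369×0.16×0.13
        = 0.007308 + 0.080011 + 0.074430 + 0.018187 = 0.179936
Keeping only the DDoS attack-present terms gives 0.092617, so
  P(DDoS attack | latency alert) = 0.092617 / 0.179936 ≈ 0.515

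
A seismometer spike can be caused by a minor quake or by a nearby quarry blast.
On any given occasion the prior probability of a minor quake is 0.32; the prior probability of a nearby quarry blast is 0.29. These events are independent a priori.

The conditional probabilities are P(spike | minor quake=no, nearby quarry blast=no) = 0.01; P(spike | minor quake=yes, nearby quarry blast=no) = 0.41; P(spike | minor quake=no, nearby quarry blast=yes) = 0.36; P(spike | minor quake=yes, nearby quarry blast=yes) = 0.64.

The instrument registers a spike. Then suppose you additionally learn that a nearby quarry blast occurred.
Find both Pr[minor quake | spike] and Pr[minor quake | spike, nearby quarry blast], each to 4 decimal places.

Pr[minor quake | spike] ≈ 0.6680; Pr[minor quake | spike, nearby quarry blast] ≈ 0.4555

P(spike) = 0.01×0.68×0.71 + 0.36×0.68×0.29 + 0.41×0.32×0.71 + 0.64×0.32×0.29 = 0.004828 + 0.070992 + 0.093152 + 0.059392 = 0.228364
The minor quake-present share is 0.093152 + 0.059392 = 0.152544.
Hence the posterior is 0.152544/0.228364 ≈ 0.6680.

With the extra evidence:
By total probability over both values of minor quake:
  P(spike | nearby quarry blast) = 0.36·0.68 + 0.64·0.32
        = 0.244800 + 0.204800 = 0.449600
Keeping only the minor quake-present terms gives 0.204800, so
  P(minor quake | spike, nearby quarry blast) = 0.204800 / 0.449600 ≈ 0.4555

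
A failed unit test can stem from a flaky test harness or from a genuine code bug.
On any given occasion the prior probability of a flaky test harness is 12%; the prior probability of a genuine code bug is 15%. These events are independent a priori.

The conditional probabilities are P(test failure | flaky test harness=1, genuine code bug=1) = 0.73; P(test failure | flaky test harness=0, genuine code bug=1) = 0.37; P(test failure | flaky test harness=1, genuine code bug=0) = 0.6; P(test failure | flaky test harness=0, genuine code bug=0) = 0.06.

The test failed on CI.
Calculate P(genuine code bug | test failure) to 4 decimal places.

P(genuine code bug | test failure) ≈ 0.3688

Numerator (weight on configurations with genuine code bug): 0.048840 + 0.013140 = 0.061980
Denominator P(test failure): 0.06·0.88·0.85 + 0.37·0.88·0.15 + 0.6·0.12·0.85 + 0.73·0.12·0.15 = 0.168060
P(genuine code bug | test failure) = 0.061980/0.168060 ≈ 0.3688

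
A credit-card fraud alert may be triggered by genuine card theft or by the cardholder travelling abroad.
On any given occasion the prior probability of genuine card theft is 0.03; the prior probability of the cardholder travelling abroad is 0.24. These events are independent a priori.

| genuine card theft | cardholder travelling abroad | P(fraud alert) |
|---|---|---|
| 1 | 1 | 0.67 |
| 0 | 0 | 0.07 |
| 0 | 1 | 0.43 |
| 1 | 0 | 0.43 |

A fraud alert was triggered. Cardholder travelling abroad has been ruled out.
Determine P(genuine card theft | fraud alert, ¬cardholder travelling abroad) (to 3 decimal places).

P(genuine card theft | fraud alert, ¬cardholder travelling abroad) ≈ 0.160

P(fraud alert | ¬cardholder travelling abroad) = 0.07·0.97 + 0.43·0.03 = 0.067900 + 0.012900 = 0.080800
Of this, 0.012900 comes from 0.43·0.03 (the genuine card theft=true cases).
So P(genuine card theft | fraud alert, ¬cardholder travelling abroad) = 0.012900/0.080800 ≈ 0.160.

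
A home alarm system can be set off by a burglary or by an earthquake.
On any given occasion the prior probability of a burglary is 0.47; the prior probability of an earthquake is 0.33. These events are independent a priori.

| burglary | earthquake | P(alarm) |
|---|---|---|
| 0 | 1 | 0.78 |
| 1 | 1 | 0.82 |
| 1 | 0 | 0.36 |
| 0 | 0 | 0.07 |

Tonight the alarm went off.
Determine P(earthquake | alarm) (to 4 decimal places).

Sum P(alarm|·) weighted by the priors over the 4 (burglary, earthquake) configurations:
  P(alarm) = 0.07×0.53×0.67 + 0.78×0.53×0.33 + 0.36×0.47×0.67 + 0.82×0.47×0.33
        = 0.024857 + 0.136422 + 0.113364 + 0.127182 = 0.401825
Configurations with earthquake contribute 0.263604, so
  P(earthquake | alarm) = 0.263604 / 0.401825 ≈ 0.6560

P(earthquake | alarm) ≈ 0.6560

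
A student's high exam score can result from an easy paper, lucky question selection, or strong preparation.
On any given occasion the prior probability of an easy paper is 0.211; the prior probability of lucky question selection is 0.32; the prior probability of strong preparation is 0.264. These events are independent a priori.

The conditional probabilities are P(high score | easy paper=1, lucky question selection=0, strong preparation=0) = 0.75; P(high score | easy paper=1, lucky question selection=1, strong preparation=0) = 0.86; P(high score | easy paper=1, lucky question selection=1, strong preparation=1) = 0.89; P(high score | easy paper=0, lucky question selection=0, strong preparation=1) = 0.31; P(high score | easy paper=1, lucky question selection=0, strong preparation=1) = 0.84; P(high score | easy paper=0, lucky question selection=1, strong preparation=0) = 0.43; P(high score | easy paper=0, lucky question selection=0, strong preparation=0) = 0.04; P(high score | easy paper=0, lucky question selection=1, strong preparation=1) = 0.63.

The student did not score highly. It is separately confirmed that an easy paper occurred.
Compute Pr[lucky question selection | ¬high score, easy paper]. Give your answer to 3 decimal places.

P(¬high score | easy paper) = 0.25*0.68*0.736 + 0.16*0.68*0.264 + 0.14*0.32*0.736 + 0.11*0.32*0.264 = 0.125120 + 0.028723 + 0.032973 + 0.009293 = 0.196109
Of this, 0.042266 comes from 0.032973 + 0.009293 (the lucky question selection=true cases).
P(lucky question selection | ¬high score, easy paper) = 0.042266 / 0.196109 ≈ 0.216

Pr[lucky question selection | ¬high score, easy paper] ≈ 0.216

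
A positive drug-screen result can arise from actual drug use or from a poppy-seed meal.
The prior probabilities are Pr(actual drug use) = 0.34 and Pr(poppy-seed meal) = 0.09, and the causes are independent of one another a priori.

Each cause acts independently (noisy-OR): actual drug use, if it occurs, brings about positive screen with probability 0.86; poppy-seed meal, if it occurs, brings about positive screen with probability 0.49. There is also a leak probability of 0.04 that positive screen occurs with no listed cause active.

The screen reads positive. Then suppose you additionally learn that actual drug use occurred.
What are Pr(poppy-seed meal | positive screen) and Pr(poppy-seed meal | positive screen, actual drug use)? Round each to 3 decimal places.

Under noisy-OR, P(positive screen | causes) = 1 − (1−0.04)·∏(1−qᵢ) over the active causes.
Numerator (weight on configurations with poppy-seed meal): 0.030318 + 0.028503 = 0.058821
Normalizer over all consistent configurations: 0.04*0.66*0.91 + 0.5104*0.66*0.09 + 0.8656*0.34*0.91 + 0.931456*0.34*0.09 = 0.350662
P(poppy-seed meal | positive screen) = 0.058821/0.350662 ≈ 0.168

With the extra evidence:
P(positive screen | actual drug use) = 0.8656·0.91 + 0.931456·0.09 = 0.787696 + 0.083831 = 0.871527
Restricting to configurations with poppy-seed meal present: 0.931456·0.09 = 0.083831.
P(poppy-seed meal | positive screen, actual drug use) = 0.083831 / 0.871527 ≈ 0.096
This is intercausal reasoning (explaining away): once actual drug use accounts for the positive screen, poppy-seed meal becomes less likely.

Pr(poppy-seed meal | positive screen) ≈ 0.168; Pr(poppy-seed meal | positive screen, actual drug use) ≈ 0.096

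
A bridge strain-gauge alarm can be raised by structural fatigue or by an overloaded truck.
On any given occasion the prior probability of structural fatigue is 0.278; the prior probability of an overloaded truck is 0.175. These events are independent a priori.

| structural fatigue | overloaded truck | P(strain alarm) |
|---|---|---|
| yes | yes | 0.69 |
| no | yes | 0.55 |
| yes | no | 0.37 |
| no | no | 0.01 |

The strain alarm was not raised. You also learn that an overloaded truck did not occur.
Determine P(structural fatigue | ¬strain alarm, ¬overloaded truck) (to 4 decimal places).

P(¬strain alarm | ¬overloaded truck) = 0.99×0.722 + 0.63×0.278 = 0.714780 + 0.175140 = 0.889920
The structural fatigue-present share is 0.63×0.278 = 0.175140.
So P(structural fatigue | ¬strain alarm, ¬overloaded truck) = 0.175140/0.889920 ≈ 0.1968.

P(structural fatigue | ¬strain alarm, ¬overloaded truck) ≈ 0.1968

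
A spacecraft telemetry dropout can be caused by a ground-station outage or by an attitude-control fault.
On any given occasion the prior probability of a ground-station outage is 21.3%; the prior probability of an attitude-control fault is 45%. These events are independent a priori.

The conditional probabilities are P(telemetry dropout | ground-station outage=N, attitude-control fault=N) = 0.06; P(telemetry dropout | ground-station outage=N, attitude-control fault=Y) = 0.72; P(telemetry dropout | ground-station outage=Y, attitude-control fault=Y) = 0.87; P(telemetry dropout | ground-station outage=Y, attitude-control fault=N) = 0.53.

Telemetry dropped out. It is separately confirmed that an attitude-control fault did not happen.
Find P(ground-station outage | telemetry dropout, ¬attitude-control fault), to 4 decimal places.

Weight on ground-station outage=true, given the evidence: 0.53×0.213 = 0.112890
The normalizing constant is 0.06×0.787 + 0.53×0.213 = 0.160110
Posterior = 0.112890 / 0.160110 ≈ 0.7051

P(ground-station outage | telemetry dropout, ¬attitude-control fault) ≈ 0.7051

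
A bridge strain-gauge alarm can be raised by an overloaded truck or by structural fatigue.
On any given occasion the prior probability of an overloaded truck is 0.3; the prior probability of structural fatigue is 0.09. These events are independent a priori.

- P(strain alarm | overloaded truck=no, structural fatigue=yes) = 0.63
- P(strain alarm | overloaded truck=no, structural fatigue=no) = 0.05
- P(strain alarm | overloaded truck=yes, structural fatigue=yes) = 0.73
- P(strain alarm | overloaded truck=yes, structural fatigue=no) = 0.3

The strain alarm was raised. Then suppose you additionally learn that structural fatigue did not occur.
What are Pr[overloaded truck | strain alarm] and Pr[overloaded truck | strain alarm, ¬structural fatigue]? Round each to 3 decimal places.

By total probability over the 4 (overloaded truck, structural fatigue) configurations:
  P(strain alarm) = 0.05×0.7×0.91 + 0.63×0.7×0.09 + 0.3×0.3×0.91 + 0.73×0.3×0.09
        = 0.031850 + 0.039690 + 0.081900 + 0.019710 = 0.173150
The terms with overloaded truck present sum to 0.101610, so
  P(overloaded truck | strain alarm) = 0.101610 / 0.173150 ≈ 0.587

Now also conditioning on structural fatigue≠true:
Sum P(strain alarm|·) weighted by the priors over both values of overloaded truck:
  P(strain alarm | ¬structural fatigue) = 0.05*0.7 + 0.3*0.3
        = 0.035000 + 0.090000 = 0.125000
The terms with overloaded truck present sum to 0.090000, so
  P(overloaded truck | strain alarm, ¬structural fatigue) = 0.090000 / 0.125000 ≈ 0.720

Pr[overloaded truck | strain alarm] ≈ 0.587; Pr[overloaded truck | strain alarm, ¬structural fatigue] ≈ 0.720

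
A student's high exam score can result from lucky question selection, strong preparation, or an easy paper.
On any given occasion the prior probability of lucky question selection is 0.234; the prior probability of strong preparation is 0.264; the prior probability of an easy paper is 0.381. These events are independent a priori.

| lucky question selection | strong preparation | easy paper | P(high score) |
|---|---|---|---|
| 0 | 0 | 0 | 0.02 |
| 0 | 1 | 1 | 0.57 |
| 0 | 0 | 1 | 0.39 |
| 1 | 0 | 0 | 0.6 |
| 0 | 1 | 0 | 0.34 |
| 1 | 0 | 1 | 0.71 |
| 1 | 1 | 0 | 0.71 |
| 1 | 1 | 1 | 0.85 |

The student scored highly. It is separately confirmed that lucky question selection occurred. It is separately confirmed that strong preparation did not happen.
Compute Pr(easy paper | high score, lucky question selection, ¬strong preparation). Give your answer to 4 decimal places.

Numerator (weight on configurations with easy paper): 0.71*0.381 = 0.270510
The normalizing constant is 0.6*0.619 + 0.71*0.381 = 0.641910
Posterior = 0.270510 / 0.641910 ≈ 0.4214

Pr(easy paper | high score, lucky question selection, ¬strong preparation) ≈ 0.4214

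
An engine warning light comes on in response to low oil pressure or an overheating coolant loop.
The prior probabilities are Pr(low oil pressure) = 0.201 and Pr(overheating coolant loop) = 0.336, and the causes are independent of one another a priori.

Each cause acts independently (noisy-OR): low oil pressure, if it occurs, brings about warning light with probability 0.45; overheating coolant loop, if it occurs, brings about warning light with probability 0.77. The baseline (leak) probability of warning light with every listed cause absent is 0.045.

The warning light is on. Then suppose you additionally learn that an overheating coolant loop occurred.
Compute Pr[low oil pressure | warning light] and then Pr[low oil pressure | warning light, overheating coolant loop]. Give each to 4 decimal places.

Under noisy-OR, P(warning light | causes) = 1 − (1−0.045)·∏(1−qᵢ) over the active causes.
Numerator (weight on configurations with low oil pressure): 0.063362 + 0.059377 = 0.122739
Normalizer over all consistent configurations: 0.045*0.799*0.664 + 0.78035*0.799*0.336 + 0.47475*0.201*0.664 + 0.879193*0.201*0.336 = 0.356109
P(low oil pressure | warning light) = 0.122739/0.356109 ≈ 0.3447

Now condition on the additional information:
Weight on low oil pressure=true, given the evidence: 0.879193×0.201 = 0.176718
Denominator P(warning light | overheating coolant loop): 0.78035×0.799 + 0.879193×0.201 = 0.800218
P(low oil pressure | warning light, overheating coolant loop) = 0.176718/0.800218 ≈ 0.2208
Conditioning on overheating coolant loop lowers the posterior on low oil pressure: the classic explaining-away effect in a common-effect structure.

Pr[low oil pressure | warning light] ≈ 0.3447; Pr[low oil pressure | warning light, overheating coolant loop] ≈ 0.2208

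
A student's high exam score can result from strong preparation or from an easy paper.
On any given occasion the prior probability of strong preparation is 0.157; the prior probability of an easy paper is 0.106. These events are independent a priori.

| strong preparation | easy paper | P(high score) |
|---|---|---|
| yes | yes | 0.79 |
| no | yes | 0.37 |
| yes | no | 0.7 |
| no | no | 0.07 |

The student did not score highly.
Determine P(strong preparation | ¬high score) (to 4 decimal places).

P(strong preparation | ¬high score) ≈ 0.0568

P(¬high score) = 0.93×0.843×0.894 + 0.63×0.843×0.106 + 0.3×0.157×0.894 + 0.21×0.157×0.106 = 0.700887 + 0.056296 + 0.042107 + 0.003495 = 0.802785
Of this, 0.045602 comes from 0.042107 + 0.003495 (the strong preparation=true cases).
Hence the posterior is 0.045602/0.802785 ≈ 0.0568.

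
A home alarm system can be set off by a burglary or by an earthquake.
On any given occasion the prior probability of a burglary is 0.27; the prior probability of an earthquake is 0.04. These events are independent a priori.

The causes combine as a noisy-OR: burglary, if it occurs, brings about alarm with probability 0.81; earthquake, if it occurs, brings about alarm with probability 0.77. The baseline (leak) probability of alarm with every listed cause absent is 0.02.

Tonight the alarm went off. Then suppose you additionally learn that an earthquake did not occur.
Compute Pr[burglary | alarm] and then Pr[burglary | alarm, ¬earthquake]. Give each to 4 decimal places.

Under noisy-OR, P(alarm | causes) = 1 − (1−0.02)·∏(1−qᵢ) over the active causes.
Sum P(alarm|·) weighted by the priors over the 4 (burglary, earthquake) configurations:
  P(alarm) = 0.02*0.73*0.96 + 0.7746*0.73*0.04 + 0.8138*0.27*0.96 + 0.957174*0.27*0.04
        = 0.014016 + 0.022618 + 0.210937 + 0.010337 = 0.257908
Configurations with burglary contribute 0.221274, so
  P(burglary | alarm) = 0.221274 / 0.257908 ≈ 0.8580

With the extra evidence:
By total probability over both values of burglary:
  P(alarm | ¬earthquake) = 0.02×0.73 + 0.8138×0.27
        = 0.014600 + 0.219726 = 0.234326
Keeping only the burglary-present terms gives 0.219726, so
  P(burglary | alarm, ¬earthquake) = 0.219726 / 0.234326 ≈ 0.9377

Pr[burglary | alarm] ≈ 0.8580; Pr[burglary | alarm, ¬earthquake] ≈ 0.9377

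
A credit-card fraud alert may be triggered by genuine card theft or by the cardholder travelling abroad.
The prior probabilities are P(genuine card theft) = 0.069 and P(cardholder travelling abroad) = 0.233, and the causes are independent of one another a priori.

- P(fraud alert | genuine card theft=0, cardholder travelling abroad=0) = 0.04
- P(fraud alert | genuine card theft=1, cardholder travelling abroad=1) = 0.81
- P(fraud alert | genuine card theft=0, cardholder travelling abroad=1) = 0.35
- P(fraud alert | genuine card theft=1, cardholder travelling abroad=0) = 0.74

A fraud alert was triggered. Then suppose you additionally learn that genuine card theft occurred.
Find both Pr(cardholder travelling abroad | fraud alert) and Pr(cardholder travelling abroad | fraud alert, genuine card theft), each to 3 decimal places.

Weight on cardholder travelling abroad=true, given the evidence: 0.075923 + 0.013022 = 0.088945
Denominator P(fraud alert): 0.04×0.931×0.767 + 0.35×0.931×0.233 + 0.74×0.069×0.767 + 0.81×0.069×0.233 = 0.156671
P(cardholder travelling abroad | fraud alert) = 0.088945/0.156671 ≈ 0.568

Now also conditioning on genuine card theft=true:
P(fraud alert | genuine card theft) = 0.74*0.767 + 0.81*0.233 = 0.567580 + 0.188730 = 0.756310
Restricting to configurations with cardholder travelling abroad present: 0.81*0.233 = 0.188730.
So P(cardholder travelling abroad | fraud alert, genuine card theft) = 0.188730/0.756310 ≈ 0.250.
The drop from 0.568 to 0.250 is the explaining-away (discounting) effect.

Pr(cardholder travelling abroad | fraud alert) ≈ 0.568; Pr(cardholder travelling abroad | fraud alert, genuine card theft) ≈ 0.250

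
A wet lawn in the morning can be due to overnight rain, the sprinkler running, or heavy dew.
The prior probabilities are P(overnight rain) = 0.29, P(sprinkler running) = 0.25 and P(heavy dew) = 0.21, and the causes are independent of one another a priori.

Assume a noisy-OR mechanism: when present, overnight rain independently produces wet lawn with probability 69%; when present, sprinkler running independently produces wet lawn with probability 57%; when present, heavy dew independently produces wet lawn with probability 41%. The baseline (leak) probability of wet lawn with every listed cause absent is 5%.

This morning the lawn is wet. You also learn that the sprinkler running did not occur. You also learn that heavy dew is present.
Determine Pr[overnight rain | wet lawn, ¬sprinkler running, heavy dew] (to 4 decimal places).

Under noisy-OR, P(wet lawn | causes) = 1 − (1−0.05)·∏(1−qᵢ) over the active causes.
By total probability over both values of overnight rain:
  P(wet lawn | ¬sprinkler running, heavy dew) = 0.4395*0.71 + 0.826245*0.29
        = 0.312045 + 0.239611 = 0.551656
The terms with overnight rain present sum to 0.239611, so
  P(overnight rain | wet lawn, ¬sprinkler running, heavy dew) = 0.239611 / 0.551656 ≈ 0.4343

Pr[overnight rain | wet lawn, ¬sprinkler running, heavy dew] ≈ 0.4343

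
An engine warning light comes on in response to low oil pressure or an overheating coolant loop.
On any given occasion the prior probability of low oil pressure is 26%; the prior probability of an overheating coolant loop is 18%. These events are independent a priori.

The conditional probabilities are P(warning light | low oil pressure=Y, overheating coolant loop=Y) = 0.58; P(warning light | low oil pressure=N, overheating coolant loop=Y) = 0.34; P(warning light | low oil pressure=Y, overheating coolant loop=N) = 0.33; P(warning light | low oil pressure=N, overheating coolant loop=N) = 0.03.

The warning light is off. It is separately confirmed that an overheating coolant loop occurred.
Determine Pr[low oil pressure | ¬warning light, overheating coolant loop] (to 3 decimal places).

Pr[low oil pressure | ¬warning light, overheating coolant loop] ≈ 0.183

P(¬warning light | overheating coolant loop) = 0.66*0.74 + 0.42*0.26 = 0.488400 + 0.109200 = 0.597600
Of this, 0.109200 comes from 0.42*0.26 (the low oil pressure=true cases).
So P(low oil pressure | ¬warning light, overheating coolant loop) = 0.109200/0.597600 ≈ 0.183.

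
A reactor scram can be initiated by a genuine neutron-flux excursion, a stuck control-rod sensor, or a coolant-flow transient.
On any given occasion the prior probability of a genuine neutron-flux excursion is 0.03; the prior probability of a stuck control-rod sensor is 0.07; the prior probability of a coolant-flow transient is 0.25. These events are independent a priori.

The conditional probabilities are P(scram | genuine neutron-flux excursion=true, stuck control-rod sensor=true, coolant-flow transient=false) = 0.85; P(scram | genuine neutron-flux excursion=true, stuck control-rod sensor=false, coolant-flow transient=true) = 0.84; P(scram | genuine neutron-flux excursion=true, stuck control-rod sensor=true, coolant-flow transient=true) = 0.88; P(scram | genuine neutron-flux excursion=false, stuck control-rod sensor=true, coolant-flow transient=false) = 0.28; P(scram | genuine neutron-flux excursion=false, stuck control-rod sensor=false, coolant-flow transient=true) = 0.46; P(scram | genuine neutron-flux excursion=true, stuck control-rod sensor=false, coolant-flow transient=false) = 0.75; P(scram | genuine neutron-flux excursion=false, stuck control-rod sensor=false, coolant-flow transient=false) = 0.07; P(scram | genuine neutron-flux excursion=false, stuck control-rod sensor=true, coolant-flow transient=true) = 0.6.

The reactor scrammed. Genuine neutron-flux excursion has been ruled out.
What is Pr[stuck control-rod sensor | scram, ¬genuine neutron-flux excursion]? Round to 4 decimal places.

Pr[stuck control-rod sensor | scram, ¬genuine neutron-flux excursion] ≈ 0.1392

P(scram | ¬genuine neutron-flux excursion) = 0.07*0.93*0.75 + 0.46*0.93*0.25 + 0.28*0.07*0.75 + 0.6*0.07*0.25 = 0.048825 + 0.106950 + 0.014700 + 0.010500 = 0.180975
Of this, 0.025200 comes from 0.014700 + 0.010500 (the stuck control-rod sensor=true cases).
So P(stuck control-rod sensor | scram, ¬genuine neutron-flux excursion) = 0.025200/0.180975 ≈ 0.1392.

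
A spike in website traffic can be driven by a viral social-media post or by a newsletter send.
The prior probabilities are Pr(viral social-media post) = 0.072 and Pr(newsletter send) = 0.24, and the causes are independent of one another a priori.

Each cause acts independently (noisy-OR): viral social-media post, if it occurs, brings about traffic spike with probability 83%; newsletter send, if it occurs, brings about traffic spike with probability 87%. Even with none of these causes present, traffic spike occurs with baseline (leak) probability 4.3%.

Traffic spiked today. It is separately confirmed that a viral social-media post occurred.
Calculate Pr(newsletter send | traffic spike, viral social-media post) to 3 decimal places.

Pr(newsletter send | traffic spike, viral social-media post) ≈ 0.270

Under noisy-OR, P(traffic spike | causes) = 1 − (1−0.043)·∏(1−qᵢ) over the active causes.
P(traffic spike | viral social-media post) = 0.83731×0.76 + 0.97885×0.24 = 0.636356 + 0.234924 = 0.871280
Of this, 0.234924 comes from 0.97885×0.24 (the newsletter send=true cases).
Hence the posterior is 0.234924/0.871280 ≈ 0.270.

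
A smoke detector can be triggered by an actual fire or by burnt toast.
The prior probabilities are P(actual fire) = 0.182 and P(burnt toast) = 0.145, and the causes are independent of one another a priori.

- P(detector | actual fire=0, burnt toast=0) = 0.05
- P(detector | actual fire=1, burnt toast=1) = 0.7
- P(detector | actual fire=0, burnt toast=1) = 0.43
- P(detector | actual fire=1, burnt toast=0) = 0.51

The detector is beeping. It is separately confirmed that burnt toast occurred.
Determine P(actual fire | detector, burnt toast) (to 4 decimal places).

P(actual fire | detector, burnt toast) ≈ 0.2659

Numerator (weight on configurations with actual fire): 0.7*0.182 = 0.127400
The normalizing constant is 0.43*0.818 + 0.7*0.182 = 0.479140
P(actual fire | detector, burnt toast) = 0.127400/0.479140 ≈ 0.2659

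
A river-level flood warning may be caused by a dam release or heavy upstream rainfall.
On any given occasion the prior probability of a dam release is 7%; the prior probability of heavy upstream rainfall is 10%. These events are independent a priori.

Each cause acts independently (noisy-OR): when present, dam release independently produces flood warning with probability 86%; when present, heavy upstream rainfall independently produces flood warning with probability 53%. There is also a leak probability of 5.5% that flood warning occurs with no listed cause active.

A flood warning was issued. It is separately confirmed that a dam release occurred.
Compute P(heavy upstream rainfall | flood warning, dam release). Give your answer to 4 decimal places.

Under noisy-OR, P(flood warning | causes) = 1 − (1−0.055)·∏(1−qᵢ) over the active causes.
Numerator (weight on configurations with heavy upstream rainfall): 0.937819×0.1 = 0.093782
Denominator P(flood warning | dam release): 0.8677×0.9 + 0.937819×0.1 = 0.874712
P(heavy upstream rainfall | flood warning, dam release) = 0.093782/0.874712 ≈ 0.1072

P(heavy upstream rainfall | flood warning, dam release) ≈ 0.1072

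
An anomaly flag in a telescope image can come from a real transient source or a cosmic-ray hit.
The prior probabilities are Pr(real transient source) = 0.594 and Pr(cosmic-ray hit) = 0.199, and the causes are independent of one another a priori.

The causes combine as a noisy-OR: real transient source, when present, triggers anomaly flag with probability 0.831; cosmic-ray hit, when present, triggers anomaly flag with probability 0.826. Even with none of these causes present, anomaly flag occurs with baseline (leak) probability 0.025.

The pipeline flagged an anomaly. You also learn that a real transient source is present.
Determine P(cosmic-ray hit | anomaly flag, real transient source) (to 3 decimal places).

P(cosmic-ray hit | anomaly flag, real transient source) ≈ 0.224

Under noisy-OR, P(anomaly flag | causes) = 1 − (1−0.025)·∏(1−qᵢ) over the active causes.
Numerator (weight on configurations with cosmic-ray hit): 0.971329·0.199 = 0.193294
The normalizing constant is 0.835225·0.801 + 0.971329·0.199 = 0.862309
P(cosmic-ray hit | anomaly flag, real transient source) = 0.193294/0.862309 ≈ 0.224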